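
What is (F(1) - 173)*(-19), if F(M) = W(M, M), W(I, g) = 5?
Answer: 3192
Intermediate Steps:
F(M) = 5
(F(1) - 173)*(-19) = (5 - 173)*(-19) = -168*(-19) = 3192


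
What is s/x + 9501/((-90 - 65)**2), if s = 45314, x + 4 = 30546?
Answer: 689424196/366885775 ≈ 1.8791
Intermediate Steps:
x = 30542 (x = -4 + 30546 = 30542)
s/x + 9501/((-90 - 65)**2) = 45314/30542 + 9501/((-90 - 65)**2) = 45314*(1/30542) + 9501/((-155)**2) = 22657/15271 + 9501/24025 = 689424196/366885775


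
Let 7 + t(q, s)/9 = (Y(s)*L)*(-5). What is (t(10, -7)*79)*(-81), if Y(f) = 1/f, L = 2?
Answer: 2246049/7 ≈ 3.2086e+5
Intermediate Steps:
t(q, s) = -63 - 90/s (t(q, s) = -63 + 9*((2/s)*(-5)) = -63 + 9*(-10/s) = -63 - 90/s)
(t(10, -7)*79)*(-81) = ((-63 - 90/(-7))*79)*(-81) = ((-63 - 90*(-1/7))*79)*(-81) = ((-63 + 90/7)*79)*(-81) = -351/7*79*(-81) = -27729/7*(-81) = 2246049/7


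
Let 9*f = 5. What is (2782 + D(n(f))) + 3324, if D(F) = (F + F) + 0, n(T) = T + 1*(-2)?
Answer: 54928/9 ≈ 6103.1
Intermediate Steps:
f = 5/9 (f = (⅑)*5 = 5/9 ≈ 0.55556)
n(T) = -2 + T (n(T) = T - 2 = -2 + T)
D(F) = 2*F (D(F) = 2*F + 0 = 2*F)
(2782 + D(n(f))) + 3324 = (2782 + 2*(-2 + 5/9)) + 3324 = (2782 + 2*(-13/9)) + 3324 = (2782 - 26/9) + 3324 = 25012/9 + 3324 = 54928/9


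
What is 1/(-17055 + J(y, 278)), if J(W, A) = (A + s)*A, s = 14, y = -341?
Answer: 1/64121 ≈ 1.5596e-5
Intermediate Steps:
J(W, A) = A*(14 + A) (J(W, A) = (A + 14)*A = (14 + A)*A = A*(14 + A))
1/(-17055 + J(y, 278)) = 1/(-17055 + 278*(14 + 278)) = 1/(-17055 + 278*292) = 1/(-17055 + 81176) = 1/64121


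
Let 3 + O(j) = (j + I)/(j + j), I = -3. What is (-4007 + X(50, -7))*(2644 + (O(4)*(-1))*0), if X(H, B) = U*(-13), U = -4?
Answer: -10457020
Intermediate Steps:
O(j) = -3 + (-3 + j)/(2*j) (O(j) = -3 + (j - 3)/(j + j) = -3 + (-3 + j)/((2*j)) = -3 + (-3 + j)*(1/(2*j)) = -3 + (-3 + j)/(2*j))
X(H, B) = 52 (X(H, B) = -4*(-13) = 52)
(-4007 + X(50, -7))*(2644 + (O(4)*(-1))*0) = (-4007 + 52)*(2644 + (((1/2)*(-3 - 5*4)/4)*(-1))*0) = -3955*(2644 + (((1/2)*(1/4)*(-3 - 20))*(-1))*0) = -3955*(2644 + (((1/2)*(1/4)*(-23))*(-1))*0) = -3955*(2644 - 23/8*(-1)*0) = -3955*(2644 + (23/8)*0) = -3955*(2644 + 0) = -3955*2644 = -10457020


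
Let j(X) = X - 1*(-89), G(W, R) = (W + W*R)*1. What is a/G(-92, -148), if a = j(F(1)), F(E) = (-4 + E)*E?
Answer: 43/6762 ≈ 0.0063591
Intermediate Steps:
F(E) = E*(-4 + E)
G(W, R) = W + R*W (G(W, R) = (W + R*W)*1 = W + R*W)
j(X) = 89 + X (j(X) = X + 89 = 89 + X)
a = 86 (a = 89 + 1*(-4 + 1) = 89 + 1*(-3) = 89 - 3 = 86)
a/G(-92, -148) = 86/((-92*(1 - 148))) = 86/((-92*(-147))) = 86/13524 = 86*(1/13524) = 43/6762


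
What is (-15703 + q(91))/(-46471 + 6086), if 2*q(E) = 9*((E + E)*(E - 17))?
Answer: -44903/40385 ≈ -1.1119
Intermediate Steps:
q(E) = 9*E*(-17 + E) (q(E) = (9*((E + E)*(E - 17)))/2 = (9*((2*E)*(-17 + E)))/2 = (9*(2*E*(-17 + E)))/2 = (18*E*(-17 + E))/2 = 9*E*(-17 + E))
(-15703 + q(91))/(-46471 + 6086) = (-15703 + 9*91*(-17 + 91))/(-46471 + 6086) = (-15703 + 9*91*74)/(-40385) = (-15703 + 60606)*(-1/40385) = 44903*(-1/40385) = -44903/40385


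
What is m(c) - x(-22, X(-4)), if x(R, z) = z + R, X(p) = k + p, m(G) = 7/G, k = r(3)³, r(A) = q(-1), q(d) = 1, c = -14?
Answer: 49/2 ≈ 24.500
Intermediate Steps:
r(A) = 1
k = 1 (k = 1³ = 1)
X(p) = 1 + p
x(R, z) = R + z
m(c) - x(-22, X(-4)) = 7/(-14) - (-22 + (1 - 4)) = 7*(-1/14) - (-22 - 3) = -½ - 1*(-25) = -½ + 25 = 49/2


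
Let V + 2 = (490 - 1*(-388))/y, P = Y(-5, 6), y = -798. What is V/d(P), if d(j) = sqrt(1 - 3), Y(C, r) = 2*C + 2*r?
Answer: 1237*I*sqrt(2)/798 ≈ 2.1922*I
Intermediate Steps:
P = 2 (P = 2*(-5) + 2*6 = -10 + 12 = 2)
V = -1237/399 (V = -2 + (490 - 1*(-388))/(-798) = -2 + (490 + 388)*(-1/798) = -2 + 878*(-1/798) = -2 - 439/399 = -1237/399 ≈ -3.1003)
d(j) = I*sqrt(2) (d(j) = sqrt(-2) = I*sqrt(2))
V/d(P) = -1237*(-I*sqrt(2)/2)/399 = -(-1237)*I*sqrt(2)/798 = 1237*I*sqrt(2)/798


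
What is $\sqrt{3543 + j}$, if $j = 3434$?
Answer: $\sqrt{6977} \approx 83.528$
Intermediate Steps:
$\sqrt{3543 + j} = \sqrt{3543 + 3434} = \sqrt{6977}$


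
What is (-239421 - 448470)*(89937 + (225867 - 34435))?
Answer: -193551202779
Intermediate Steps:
(-239421 - 448470)*(89937 + (225867 - 34435)) = -687891*(89937 + 191432) = -687891*281369 = -193551202779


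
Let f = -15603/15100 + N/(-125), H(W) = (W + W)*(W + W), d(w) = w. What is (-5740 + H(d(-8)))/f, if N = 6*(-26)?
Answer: -138014000/5403 ≈ -25544.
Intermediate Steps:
N = -156
H(W) = 4*W**2 (H(W) = (2*W)*(2*W) = 4*W**2)
f = 16209/75500 (f = -15603/15100 - 156/(-125) = -15603*1/15100 - 156*(-1/125) = -15603/15100 + 156/125 = 16209/75500 ≈ 0.21469)
(-5740 + H(d(-8)))/f = (-5740 + 4*(-8)**2)/(16209/75500) = (-5740 + 4*64)*(75500/16209) = (-5740 + 256)*(75500/16209) = -5484*75500/16209 = -138014000/5403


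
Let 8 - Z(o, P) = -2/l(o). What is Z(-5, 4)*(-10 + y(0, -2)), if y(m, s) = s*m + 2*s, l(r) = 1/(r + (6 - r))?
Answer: -280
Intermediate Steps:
l(r) = ⅙ (l(r) = 1/6 = ⅙)
y(m, s) = 2*s + m*s (y(m, s) = m*s + 2*s = 2*s + m*s)
Z(o, P) = 20 (Z(o, P) = 8 - (-2)/⅙ = 8 - (-2)*6 = 8 - 1*(-12) = 8 + 12 = 20)
Z(-5, 4)*(-10 + y(0, -2)) = 20*(-10 - 2*(2 + 0)) = 20*(-10 - 2*2) = 20*(-10 - 4) = 20*(-14) = -280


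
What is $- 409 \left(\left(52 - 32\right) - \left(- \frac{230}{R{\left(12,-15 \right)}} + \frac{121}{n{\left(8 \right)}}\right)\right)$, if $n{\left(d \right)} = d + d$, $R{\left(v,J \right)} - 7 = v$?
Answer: $- \frac{3051549}{304} \approx -10038.0$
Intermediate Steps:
$R{\left(v,J \right)} = 7 + v$
$n{\left(d \right)} = 2 d$
$- 409 \left(\left(52 - 32\right) - \left(- \frac{230}{R{\left(12,-15 \right)}} + \frac{121}{n{\left(8 \right)}}\right)\right) = - 409 \left(\left(52 - 32\right) + \left(\frac{230}{7 + 12} - \frac{121}{2 \cdot 8}\right)\right) = - 409 \left(20 + \left(\frac{230}{19} - \frac{121}{16}\right)\right) = - 409 \left(20 + \frac{1381}{304}\right) = \left(-409\right) \frac{7461}{304} = - \frac{3051549}{304}$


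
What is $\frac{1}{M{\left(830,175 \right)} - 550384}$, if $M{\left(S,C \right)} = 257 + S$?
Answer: $- \frac{1}{549297} \approx -1.8205 \cdot 10^{-6}$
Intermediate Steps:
$\frac{1}{M{\left(830,175 \right)} - 550384} = \frac{1}{\left(257 + 830\right) - 550384} = \frac{1}{1087 - 550384} = \frac{1}{-549297} = - \frac{1}{549297}$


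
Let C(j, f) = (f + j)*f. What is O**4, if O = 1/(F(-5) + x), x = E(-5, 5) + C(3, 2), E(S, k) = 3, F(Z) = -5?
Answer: 1/4096 ≈ 0.00024414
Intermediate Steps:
C(j, f) = f*(f + j)
x = 13 (x = 3 + 2*(2 + 3) = 3 + 2*5 = 3 + 10 = 13)
O = 1/8 (O = 1/(-5 + 13) = 1/8 ≈ 0.12500)
O**4 = (1/8)**4 = 1/4096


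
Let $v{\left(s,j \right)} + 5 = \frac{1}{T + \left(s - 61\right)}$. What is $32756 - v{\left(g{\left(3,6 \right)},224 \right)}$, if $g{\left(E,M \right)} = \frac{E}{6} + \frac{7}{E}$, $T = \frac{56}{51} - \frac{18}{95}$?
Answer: $\frac{18176828081}{554831} \approx 32761.0$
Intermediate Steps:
$T = \frac{4402}{4845}$ ($T = 56 \cdot \frac{1}{51} - \frac{18}{95} = \frac{56}{51} - \frac{18}{95} = \frac{4402}{4845} \approx 0.90857$)
$g{\left(E,M \right)} = \frac{7}{E} + \frac{E}{6}$ ($g{\left(E,M \right)} = E \frac{1}{6} + \frac{7}{E} = \frac{E}{6} + \frac{7}{E} = \frac{7}{E} + \frac{E}{6}$)
$v{\left(s,j \right)} = -5 + \frac{1}{- \frac{291143}{4845} + s}$ ($v{\left(s,j \right)} = -5 + \frac{1}{\frac{4402}{4845} + \left(s - 61\right)} = -5 + \frac{1}{\frac{4402}{4845} + \left(-61 + s\right)} = -5 + \frac{1}{- \frac{291143}{4845} + s}$)
$32756 - v{\left(g{\left(3,6 \right)},224 \right)} = 32756 - \frac{5 \left(292112 - 4845 \left(\frac{7}{3} + \frac{1}{6} \cdot 3\right)\right)}{-291143 + 4845 \left(\frac{7}{3} + \frac{1}{6} \cdot 3\right)} = 32756 - \frac{5 \left(292112 - 4845 \left(7 \cdot \frac{1}{3} + \frac{1}{2}\right)\right)}{-291143 + 4845 \left(7 \cdot \frac{1}{3} + \frac{1}{2}\right)} = 32756 - \frac{5 \left(292112 - 4845 \left(\frac{7}{3} + \frac{1}{2}\right)\right)}{-291143 + 4845 \left(\frac{7}{3} + \frac{1}{2}\right)} = 32756 - \frac{5 \left(292112 - \frac{27455}{2}\right)}{-291143 + 4845 \cdot \frac{17}{6}} = 32756 - \frac{5 \left(292112 - \frac{27455}{2}\right)}{-291143 + \frac{27455}{2}} = 32756 - 5 \frac{1}{- \frac{554831}{2}} \cdot \frac{556769}{2} = 32756 - 5 \left(- \frac{2}{554831}\right) \frac{556769}{2} = 32756 - - \frac{2783845}{554831} = 32756 + \frac{2783845}{554831} = \frac{18176828081}{554831}$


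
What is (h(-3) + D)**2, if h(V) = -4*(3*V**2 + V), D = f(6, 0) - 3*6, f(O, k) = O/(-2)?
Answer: 13689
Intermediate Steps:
f(O, k) = -O/2 (f(O, k) = O*(-1/2) = -O/2)
D = -21 (D = -1/2*6 - 3*6 = -3 - 18 = -21)
h(V) = -12*V**2 - 4*V (h(V) = -4*(V + 3*V**2) = -12*V**2 - 4*V)
(h(-3) + D)**2 = (-4*(-3)*(1 + 3*(-3)) - 21)**2 = (-4*(-3)*(1 - 9) - 21)**2 = (-4*(-3)*(-8) - 21)**2 = (-96 - 21)**2 = (-117)**2 = 13689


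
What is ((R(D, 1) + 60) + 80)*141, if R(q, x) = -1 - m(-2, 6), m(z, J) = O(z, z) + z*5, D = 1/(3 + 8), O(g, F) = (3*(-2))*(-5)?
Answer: 16779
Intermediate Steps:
O(g, F) = 30 (O(g, F) = -6*(-5) = 30)
D = 1/11 ≈ 0.090909
m(z, J) = 30 + 5*z (m(z, J) = 30 + z*5 = 30 + 5*z)
R(q, x) = -21 (R(q, x) = -1 - (30 + 5*(-2)) = -1 - (30 - 10) = -1 - 1*20 = -1 - 20 = -21)
((R(D, 1) + 60) + 80)*141 = ((-21 + 60) + 80)*141 = (39 + 80)*141 = 119*141 = 16779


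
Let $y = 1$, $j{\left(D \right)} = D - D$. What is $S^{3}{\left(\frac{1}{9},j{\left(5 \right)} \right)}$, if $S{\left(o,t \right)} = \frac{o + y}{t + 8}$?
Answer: $\frac{125}{46656} \approx 0.0026792$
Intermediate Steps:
$j{\left(D \right)} = 0$
$S{\left(o,t \right)} = \frac{1 + o}{8 + t}$ ($S{\left(o,t \right)} = \frac{o + 1}{t + 8} = \frac{1 + o}{8 + t}$)
$S^{3}{\left(\frac{1}{9},j{\left(5 \right)} \right)} = \left(\frac{1 + \frac{1}{9}}{8 + 0}\right)^{3} = \left(\frac{1 + \frac{1}{9}}{8}\right)^{3} = \left(\frac{1}{8} \cdot \frac{10}{9}\right)^{3} = \left(\frac{5}{36}\right)^{3} = \frac{125}{46656}$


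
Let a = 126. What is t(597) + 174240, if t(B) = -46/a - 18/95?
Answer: 1042823081/5985 ≈ 1.7424e+5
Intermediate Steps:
t(B) = -3319/5985 (t(B) = -46/126 - 18/95 = -46*1/126 - 18*1/95 = -23/63 - 18/95 = -3319/5985)
t(597) + 174240 = -3319/5985 + 174240 = 1042823081/5985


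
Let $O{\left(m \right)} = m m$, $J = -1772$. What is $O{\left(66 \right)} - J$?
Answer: $6128$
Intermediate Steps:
$O{\left(m \right)} = m^{2}$
$O{\left(66 \right)} - J = 66^{2} - -1772 = 4356 + 1772 = 6128$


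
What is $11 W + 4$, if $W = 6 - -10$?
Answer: $180$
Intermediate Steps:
$W = 16$ ($W = 6 + 10 = 16$)
$11 W + 4 = 11 \cdot 16 + 4 = 176 + 4 = 180$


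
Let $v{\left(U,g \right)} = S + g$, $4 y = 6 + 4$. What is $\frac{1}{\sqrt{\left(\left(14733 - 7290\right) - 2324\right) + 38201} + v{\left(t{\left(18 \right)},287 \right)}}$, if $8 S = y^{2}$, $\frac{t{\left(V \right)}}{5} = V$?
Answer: $\frac{294688}{40446001} - \frac{38912 \sqrt{30}}{40446001} \approx 0.0020165$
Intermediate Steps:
$t{\left(V \right)} = 5 V$
$y = \frac{5}{2}$ ($y = \frac{6 + 4}{4} = \frac{1}{4} \cdot 10 = \frac{5}{2} \approx 2.5$)
$S = \frac{25}{32}$ ($S = \frac{\left(\frac{5}{2}\right)^{2}}{8} = \frac{1}{8} \cdot \frac{25}{4} = \frac{25}{32} \approx 0.78125$)
$v{\left(U,g \right)} = \frac{25}{32} + g$
$\frac{1}{\sqrt{\left(\left(14733 - 7290\right) - 2324\right) + 38201} + v{\left(t{\left(18 \right)},287 \right)}} = \frac{1}{\sqrt{\left(\left(14733 - 7290\right) - 2324\right) + 38201} + \left(\frac{25}{32} + 287\right)} = \frac{1}{\sqrt{\left(7443 - 2324\right) + 38201} + \frac{9209}{32}} = \frac{1}{\sqrt{5119 + 38201} + \frac{9209}{32}} = \frac{1}{\sqrt{43320} + \frac{9209}{32}} = \frac{1}{38 \sqrt{30} + \frac{9209}{32}} = \frac{1}{\frac{9209}{32} + 38 \sqrt{30}}$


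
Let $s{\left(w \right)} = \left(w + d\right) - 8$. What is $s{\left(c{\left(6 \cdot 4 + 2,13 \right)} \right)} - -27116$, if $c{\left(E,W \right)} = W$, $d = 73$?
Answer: $27194$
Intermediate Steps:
$s{\left(w \right)} = 65 + w$ ($s{\left(w \right)} = \left(w + 73\right) - 8 = \left(73 + w\right) - 8 = 65 + w$)
$s{\left(c{\left(6 \cdot 4 + 2,13 \right)} \right)} - -27116 = \left(65 + 13\right) - -27116 = 78 + 27116 = 27194$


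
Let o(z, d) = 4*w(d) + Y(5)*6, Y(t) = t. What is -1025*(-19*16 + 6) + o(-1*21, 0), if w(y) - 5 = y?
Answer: 305500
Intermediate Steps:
w(y) = 5 + y
o(z, d) = 50 + 4*d (o(z, d) = 4*(5 + d) + 5*6 = (20 + 4*d) + 30 = 50 + 4*d)
-1025*(-19*16 + 6) + o(-1*21, 0) = -1025*(-19*16 + 6) + (50 + 4*0) = -1025*(-304 + 6) + (50 + 0) = -1025*(-298) + 50 = 305450 + 50 = 305500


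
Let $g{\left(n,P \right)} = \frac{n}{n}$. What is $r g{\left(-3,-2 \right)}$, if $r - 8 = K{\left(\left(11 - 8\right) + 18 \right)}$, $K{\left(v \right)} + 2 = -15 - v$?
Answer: $-30$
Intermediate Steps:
$g{\left(n,P \right)} = 1$
$K{\left(v \right)} = -17 - v$ ($K{\left(v \right)} = -2 - \left(15 + v\right) = -17 - v$)
$r = -30$ ($r = 8 - 38 = -30$)
$r g{\left(-3,-2 \right)} = \left(-30\right) 1 = -30$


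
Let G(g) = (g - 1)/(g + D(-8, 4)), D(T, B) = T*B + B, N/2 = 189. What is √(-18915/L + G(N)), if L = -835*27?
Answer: √2356659578/35070 ≈ 1.3842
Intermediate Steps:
N = 378 (N = 2*189 = 378)
D(T, B) = B + B*T (D(T, B) = B*T + B = B + B*T)
L = -22545
G(g) = (-1 + g)/(-28 + g) (G(g) = (g - 1)/(g + 4*(1 - 8)) = (-1 + g)/(g + 4*(-7)) = (-1 + g)/(g - 28) = (-1 + g)/(-28 + g))
√(-18915/L + G(N)) = √(-18915/(-22545) + (-1 + 378)/(-28 + 378)) = √(-18915*(-1/22545) + 377/350) = √(1261/1503 + (1/350)*377) = √(1261/1503 + 377/350) = √(1007981/526050) = √2356659578/35070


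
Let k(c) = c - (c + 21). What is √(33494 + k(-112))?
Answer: √33473 ≈ 182.96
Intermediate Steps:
k(c) = -21 (k(c) = c - (21 + c) = c + (-21 - c) = -21)
√(33494 + k(-112)) = √(33494 - 21) = √33473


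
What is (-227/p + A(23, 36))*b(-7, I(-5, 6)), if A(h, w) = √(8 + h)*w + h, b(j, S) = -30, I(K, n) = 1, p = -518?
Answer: -182115/259 - 1080*√31 ≈ -6716.3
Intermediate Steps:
A(h, w) = h + w*√(8 + h) (A(h, w) = w*√(8 + h) + h = h + w*√(8 + h))
(-227/p + A(23, 36))*b(-7, I(-5, 6)) = (-227/(-518) + (23 + 36*√(8 + 23)))*(-30) = (-227*(-1/518) + (23 + 36*√31))*(-30) = (227/518 + (23 + 36*√31))*(-30) = (12141/518 + 36*√31)*(-30) = -182115/259 - 1080*√31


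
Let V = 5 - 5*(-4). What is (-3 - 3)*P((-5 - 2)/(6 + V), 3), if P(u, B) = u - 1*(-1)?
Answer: -144/31 ≈ -4.6452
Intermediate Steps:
V = 25 (V = 5 - 1*(-20) = 5 + 20 = 25)
P(u, B) = 1 + u (P(u, B) = u + 1 = 1 + u)
(-3 - 3)*P((-5 - 2)/(6 + V), 3) = (-3 - 3)*(1 + (-5 - 2)/(6 + 25)) = -6*(1 - 7/31) = -6*24/31 = -144/31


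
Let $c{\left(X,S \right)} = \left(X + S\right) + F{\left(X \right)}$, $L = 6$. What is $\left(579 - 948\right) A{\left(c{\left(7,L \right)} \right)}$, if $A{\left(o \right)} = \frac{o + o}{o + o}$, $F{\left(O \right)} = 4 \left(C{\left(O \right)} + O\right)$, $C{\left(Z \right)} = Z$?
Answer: $-369$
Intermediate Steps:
$F{\left(O \right)} = 8 O$ ($F{\left(O \right)} = 4 \left(O + O\right) = 4 \cdot 2 O = 8 O$)
$c{\left(X,S \right)} = S + 9 X$ ($c{\left(X,S \right)} = \left(X + S\right) + 8 X = \left(S + X\right) + 8 X = S + 9 X$)
$A{\left(o \right)} = 1$ ($A{\left(o \right)} = \frac{2 o}{2 o} = 2 o \frac{1}{2 o} = 1$)
$\left(579 - 948\right) A{\left(c{\left(7,L \right)} \right)} = \left(579 - 948\right) 1 = \left(-369\right) 1 = -369$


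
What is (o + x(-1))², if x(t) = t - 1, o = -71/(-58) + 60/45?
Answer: 9409/30276 ≈ 0.31077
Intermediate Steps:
o = 445/174 (o = -71*(-1/58) + 60*(1/45) = 71/58 + 4/3 = 445/174 ≈ 2.5575)
x(t) = -1 + t
(o + x(-1))² = (445/174 + (-1 - 1))² = (445/174 - 2)² = (97/174)² = 9409/30276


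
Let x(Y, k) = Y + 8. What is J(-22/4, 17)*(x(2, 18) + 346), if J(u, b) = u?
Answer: -1958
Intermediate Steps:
x(Y, k) = 8 + Y
J(-22/4, 17)*(x(2, 18) + 346) = (-22/4)*((8 + 2) + 346) = (-22*¼)*(10 + 346) = -11/2*356 = -1958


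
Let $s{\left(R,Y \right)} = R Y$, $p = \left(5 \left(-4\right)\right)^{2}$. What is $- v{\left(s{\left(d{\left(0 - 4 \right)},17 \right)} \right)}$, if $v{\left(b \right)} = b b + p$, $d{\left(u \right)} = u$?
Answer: $-5024$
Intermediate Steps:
$p = 400$ ($p = \left(-20\right)^{2} = 400$)
$v{\left(b \right)} = 400 + b^{2}$ ($v{\left(b \right)} = b b + 400 = b^{2} + 400 = 400 + b^{2}$)
$- v{\left(s{\left(d{\left(0 - 4 \right)},17 \right)} \right)} = - (400 + \left(\left(0 - 4\right) 17\right)^{2}) = - (400 + \left(\left(-4\right) 17\right)^{2}) = - (400 + \left(-68\right)^{2}) = - (400 + 4624) = \left(-1\right) 5024 = -5024$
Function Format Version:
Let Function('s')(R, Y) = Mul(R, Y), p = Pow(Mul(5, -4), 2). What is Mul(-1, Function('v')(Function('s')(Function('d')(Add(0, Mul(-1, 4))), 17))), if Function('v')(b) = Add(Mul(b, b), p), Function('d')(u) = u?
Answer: -5024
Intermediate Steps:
p = 400 (p = Pow(-20, 2) = 400)
Function('v')(b) = Add(400, Pow(b, 2)) (Function('v')(b) = Add(Mul(b, b), 400) = Add(Pow(b, 2), 400) = Add(400, Pow(b, 2)))
Mul(-1, Function('v')(Function('s')(Function('d')(Add(0, Mul(-1, 4))), 17))) = Mul(-1, Add(400, Pow(Mul(Add(0, Mul(-1, 4)), 17), 2))) = Mul(-1, Add(400, Pow(Mul(Add(0, -4), 17), 2))) = Mul(-1, Add(400, Pow(Mul(-4, 17), 2))) = Mul(-1, Add(400, Pow(-68, 2))) = Mul(-1, Add(400, 4624)) = Mul(-1, 5024) = -5024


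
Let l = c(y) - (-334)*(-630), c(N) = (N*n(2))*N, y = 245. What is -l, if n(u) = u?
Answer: 90370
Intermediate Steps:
c(N) = 2*N² (c(N) = (N*2)*N = (2*N)*N = 2*N²)
l = -90370 (l = 2*245² - (-334)*(-630) = 2*60025 - 1*210420 = 120050 - 210420 = -90370)
-l = -1*(-90370) = 90370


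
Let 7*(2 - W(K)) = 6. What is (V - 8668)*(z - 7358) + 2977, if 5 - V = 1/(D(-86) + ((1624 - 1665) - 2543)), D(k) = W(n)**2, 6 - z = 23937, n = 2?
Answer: 34303130941207/126552 ≈ 2.7106e+8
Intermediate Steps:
W(K) = 8/7 (W(K) = 2 - 1/7*6 = 2 - 6/7 = 8/7)
z = -23931 (z = 6 - 1*23937 = 6 - 23937 = -23931)
D(k) = 64/49 (D(k) = (8/7)**2 = 64/49)
V = 632809/126552 (V = 5 - 1/(64/49 + ((1624 - 1665) - 2543)) = 5 - 1/(64/49 + (-41 - 2543)) = 5 - 1/(64/49 - 2584) = 5 - 1/(-126552/49) = 5 - 1*(-49/126552) = 5 + 49/126552 = 632809/126552 ≈ 5.0004)
(V - 8668)*(z - 7358) + 2977 = (632809/126552 - 8668)*(-23931 - 7358) + 2977 = -1096319927/126552*(-31289) + 2977 = 34302754195903/126552 + 2977 = 34303130941207/126552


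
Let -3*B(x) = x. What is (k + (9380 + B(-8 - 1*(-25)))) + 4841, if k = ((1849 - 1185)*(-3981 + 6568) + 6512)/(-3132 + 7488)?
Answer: 1767952/121 ≈ 14611.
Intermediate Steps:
B(x) = -x/3
k = 143690/363 (k = (664*2587 + 6512)/4356 = (1717768 + 6512)*(1/4356) = 1724280*(1/4356) = 143690/363 ≈ 395.84)
(k + (9380 + B(-8 - 1*(-25)))) + 4841 = (143690/363 + (9380 - (-8 - 1*(-25))/3)) + 4841 = (143690/363 + (9380 - (-8 + 25)/3)) + 4841 = (143690/363 + (9380 - 1/3*17)) + 4841 = (143690/363 + (9380 - 17/3)) + 4841 = (143690/363 + 28123/3) + 4841 = 1182191/121 + 4841 = 1767952/121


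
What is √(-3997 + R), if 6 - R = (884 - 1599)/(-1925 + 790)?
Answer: 10*I*√2056847/227 ≈ 63.179*I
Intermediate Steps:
R = 1219/227 (R = 6 - (884 - 1599)/(-1925 + 790) = 6 - (-715)/(-1135) = 6 - (-715)*(-1)/1135 = 6 - 1*143/227 = 6 - 143/227 = 1219/227 ≈ 5.3700)
√(-3997 + R) = √(-3997 + 1219/227) = √(-906100/227) = 10*I*√2056847/227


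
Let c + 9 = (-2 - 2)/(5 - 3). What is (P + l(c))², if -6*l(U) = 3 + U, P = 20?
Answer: 4096/9 ≈ 455.11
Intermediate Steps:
c = -11 (c = -9 + (-2 - 2)/(5 - 3) = -9 - 4/2 = -9 - 4*½ = -9 - 2 = -11)
l(U) = -½ - U/6 (l(U) = -(3 + U)/6 = -½ - U/6)
(P + l(c))² = (20 + (-½ - ⅙*(-11)))² = (20 + (-½ + 11/6))² = (20 + 4/3)² = (64/3)² = 4096/9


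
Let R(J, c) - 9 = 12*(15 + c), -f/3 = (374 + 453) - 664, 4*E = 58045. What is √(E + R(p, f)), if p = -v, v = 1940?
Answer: 7*√721/2 ≈ 93.980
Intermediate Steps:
E = 58045/4 (E = (¼)*58045 = 58045/4 ≈ 14511.)
f = -489 (f = -3*((374 + 453) - 664) = -3*(827 - 664) = -3*163 = -489)
p = -1940 (p = -1*1940 = -1940)
R(J, c) = 189 + 12*c (R(J, c) = 9 + 12*(15 + c) = 9 + (180 + 12*c) = 189 + 12*c)
√(E + R(p, f)) = √(58045/4 + (189 + 12*(-489))) = √(58045/4 + (189 - 5868)) = √(58045/4 - 5679) = √(35329/4) = 7*√721/2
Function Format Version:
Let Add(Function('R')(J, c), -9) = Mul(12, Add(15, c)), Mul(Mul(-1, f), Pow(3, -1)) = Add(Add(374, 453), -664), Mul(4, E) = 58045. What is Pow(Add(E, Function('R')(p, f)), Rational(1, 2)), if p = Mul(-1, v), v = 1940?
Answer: Mul(Rational(7, 2), Pow(721, Rational(1, 2))) ≈ 93.980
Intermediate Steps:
E = Rational(58045, 4) (E = Mul(Rational(1, 4), 58045) = Rational(58045, 4) ≈ 14511.)
f = -489 (f = Mul(-3, Add(Add(374, 453), -664)) = Mul(-3, Add(827, -664)) = Mul(-3, 163) = -489)
p = -1940 (p = Mul(-1, 1940) = -1940)
Function('R')(J, c) = Add(189, Mul(12, c)) (Function('R')(J, c) = Add(9, Mul(12, Add(15, c))) = Add(9, Add(180, Mul(12, c))) = Add(189, Mul(12, c)))
Pow(Add(E, Function('R')(p, f)), Rational(1, 2)) = Pow(Add(Rational(58045, 4), Add(189, Mul(12, -489))), Rational(1, 2)) = Pow(Add(Rational(58045, 4), Add(189, -5868)), Rational(1, 2)) = Pow(Add(Rational(58045, 4), -5679), Rational(1, 2)) = Pow(Rational(35329, 4), Rational(1, 2)) = Mul(Rational(7, 2), Pow(721, Rational(1, 2)))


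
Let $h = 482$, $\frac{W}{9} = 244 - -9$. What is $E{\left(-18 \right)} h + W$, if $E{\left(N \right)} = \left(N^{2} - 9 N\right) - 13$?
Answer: $230263$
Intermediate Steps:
$E{\left(N \right)} = -13 + N^{2} - 9 N$
$W = 2277$ ($W = 9 \left(244 - -9\right) = 9 \left(244 + 9\right) = 9 \cdot 253 = 2277$)
$E{\left(-18 \right)} h + W = \left(-13 + \left(-18\right)^{2} - -162\right) 482 + 2277 = \left(-13 + 324 + 162\right) 482 + 2277 = 473 \cdot 482 + 2277 = 227986 + 2277 = 230263$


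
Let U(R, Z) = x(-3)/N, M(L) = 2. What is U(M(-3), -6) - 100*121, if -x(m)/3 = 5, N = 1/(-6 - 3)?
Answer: -11965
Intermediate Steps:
N = -⅑ (N = 1/(-9) = -⅑ ≈ -0.11111)
x(m) = -15 (x(m) = -3*5 = -15)
U(R, Z) = 135 (U(R, Z) = -15/(-⅑) = -15*(-9) = 135)
U(M(-3), -6) - 100*121 = 135 - 100*121 = 135 - 12100 = -11965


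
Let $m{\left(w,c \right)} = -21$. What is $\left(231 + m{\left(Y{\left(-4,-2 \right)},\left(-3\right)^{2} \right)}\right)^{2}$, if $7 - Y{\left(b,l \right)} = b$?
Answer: $44100$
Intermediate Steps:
$Y{\left(b,l \right)} = 7 - b$
$\left(231 + m{\left(Y{\left(-4,-2 \right)},\left(-3\right)^{2} \right)}\right)^{2} = \left(231 - 21\right)^{2} = 210^{2} = 44100$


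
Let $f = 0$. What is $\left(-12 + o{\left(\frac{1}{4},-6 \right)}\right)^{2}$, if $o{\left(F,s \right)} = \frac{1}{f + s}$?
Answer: $\frac{5329}{36} \approx 148.03$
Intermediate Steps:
$o{\left(F,s \right)} = \frac{1}{s}$ ($o{\left(F,s \right)} = \frac{1}{0 + s} = \frac{1}{s}$)
$\left(-12 + o{\left(\frac{1}{4},-6 \right)}\right)^{2} = \left(-12 + \frac{1}{-6}\right)^{2} = \left(-12 - \frac{1}{6}\right)^{2} = \left(- \frac{73}{6}\right)^{2} = \frac{5329}{36}$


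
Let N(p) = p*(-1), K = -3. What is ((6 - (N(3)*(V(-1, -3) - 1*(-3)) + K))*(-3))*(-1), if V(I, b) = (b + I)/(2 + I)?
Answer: 18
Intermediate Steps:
V(I, b) = (I + b)/(2 + I)
N(p) = -p
((6 - (N(3)*(V(-1, -3) - 1*(-3)) + K))*(-3))*(-1) = ((6 - ((-1*3)*((-1 - 3)/(2 - 1) - 1*(-3)) - 3))*(-3))*(-1) = ((6 - (-3*(-4/1 + 3) - 3))*(-3))*(-1) = ((6 - (-3*(1*(-4) + 3) - 3))*(-3))*(-1) = ((6 - (-3*(-4 + 3) - 3))*(-3))*(-1) = ((6 - (-3*(-1) - 3))*(-3))*(-1) = ((6 - (3 - 3))*(-3))*(-1) = ((6 - 1*0)*(-3))*(-1) = ((6 + 0)*(-3))*(-1) = (6*(-3))*(-1) = -18*(-1) = 18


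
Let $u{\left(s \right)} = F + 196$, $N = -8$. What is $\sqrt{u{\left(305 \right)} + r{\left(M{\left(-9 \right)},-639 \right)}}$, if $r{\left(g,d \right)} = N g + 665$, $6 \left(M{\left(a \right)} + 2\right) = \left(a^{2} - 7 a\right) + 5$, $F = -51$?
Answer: $\frac{\sqrt{5646}}{3} \approx 25.047$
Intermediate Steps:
$M{\left(a \right)} = - \frac{7}{6} - \frac{7 a}{6} + \frac{a^{2}}{6}$ ($M{\left(a \right)} = -2 + \frac{\left(a^{2} - 7 a\right) + 5}{6} = -2 + \frac{5 + a^{2} - 7 a}{6} = -2 + \left(\frac{5}{6} - \frac{7 a}{6} + \frac{a^{2}}{6}\right) = - \frac{7}{6} - \frac{7 a}{6} + \frac{a^{2}}{6}$)
$u{\left(s \right)} = 145$ ($u{\left(s \right)} = -51 + 196 = 145$)
$r{\left(g,d \right)} = 665 - 8 g$ ($r{\left(g,d \right)} = - 8 g + 665 = 665 - 8 g$)
$\sqrt{u{\left(305 \right)} + r{\left(M{\left(-9 \right)},-639 \right)}} = \sqrt{145 + \left(665 - 8 \left(- \frac{7}{6} - - \frac{21}{2} + \frac{\left(-9\right)^{2}}{6}\right)\right)} = \sqrt{145 + \left(665 - 8 \left(- \frac{7}{6} + \frac{21}{2} + \frac{1}{6} \cdot 81\right)\right)} = \sqrt{145 + \left(665 - 8 \left(- \frac{7}{6} + \frac{21}{2} + \frac{27}{2}\right)\right)} = \sqrt{145 + \left(665 - \frac{548}{3}\right)} = \sqrt{145 + \frac{1447}{3}} = \sqrt{\frac{1882}{3}} = \frac{\sqrt{5646}}{3}$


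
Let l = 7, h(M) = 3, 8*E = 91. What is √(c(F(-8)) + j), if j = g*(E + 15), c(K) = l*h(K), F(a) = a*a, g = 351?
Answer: √148458/4 ≈ 96.326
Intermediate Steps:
E = 91/8 (E = (⅛)*91 = 91/8 ≈ 11.375)
F(a) = a²
c(K) = 21 (c(K) = 7*3 = 21)
j = 74061/8 (j = 351*(91/8 + 15) = 351*(211/8) = 74061/8 ≈ 9257.6)
√(c(F(-8)) + j) = √(21 + 74061/8) = √(74229/8) = √148458/4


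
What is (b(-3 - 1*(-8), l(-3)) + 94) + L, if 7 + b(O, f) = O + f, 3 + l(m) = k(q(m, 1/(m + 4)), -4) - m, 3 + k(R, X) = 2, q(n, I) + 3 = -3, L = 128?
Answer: 219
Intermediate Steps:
q(n, I) = -6 (q(n, I) = -3 - 3 = -6)
k(R, X) = -1 (k(R, X) = -3 + 2 = -1)
l(m) = -4 - m (l(m) = -3 + (-1 - m) = -4 - m)
b(O, f) = -7 + O + f (b(O, f) = -7 + (O + f) = -7 + O + f)
(b(-3 - 1*(-8), l(-3)) + 94) + L = ((-7 + (-3 - 1*(-8)) + (-4 - 1*(-3))) + 94) + 128 = ((-7 + (-3 + 8) + (-4 + 3)) + 94) + 128 = ((-7 + 5 - 1) + 94) + 128 = (-3 + 94) + 128 = 91 + 128 = 219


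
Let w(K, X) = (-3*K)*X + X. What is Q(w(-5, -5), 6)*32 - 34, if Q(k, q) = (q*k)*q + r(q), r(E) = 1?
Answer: -92162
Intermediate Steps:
w(K, X) = X - 3*K*X (w(K, X) = -3*K*X + X = X - 3*K*X)
Q(k, q) = 1 + k*q² (Q(k, q) = (q*k)*q + 1 = (k*q)*q + 1 = k*q² + 1 = 1 + k*q²)
Q(w(-5, -5), 6)*32 - 34 = (1 - 5*(1 - 3*(-5))*6²)*32 - 34 = (1 - 5*(1 + 15)*36)*32 - 34 = (1 - 5*16*36)*32 - 34 = (1 - 80*36)*32 - 34 = (1 - 2880)*32 - 34 = -2879*32 - 34 = -92128 - 34 = -92162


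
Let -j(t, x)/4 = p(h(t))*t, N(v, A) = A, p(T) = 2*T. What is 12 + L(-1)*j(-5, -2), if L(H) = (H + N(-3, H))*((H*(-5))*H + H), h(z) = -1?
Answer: -468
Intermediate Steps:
j(t, x) = 8*t (j(t, x) = -4*2*(-1)*t = -(-8)*t = 8*t)
L(H) = 2*H*(H - 5*H²) (L(H) = (H + H)*((H*(-5))*H + H) = (2*H)*((-5*H)*H + H) = (2*H)*(-5*H² + H) = (2*H)*(H - 5*H²) = 2*H*(H - 5*H²))
12 + L(-1)*j(-5, -2) = 12 + ((-1)²*(2 - 10*(-1)))*(8*(-5)) = 12 + (1*(2 + 10))*(-40) = 12 + (1*12)*(-40) = 12 + 12*(-40) = 12 - 480 = -468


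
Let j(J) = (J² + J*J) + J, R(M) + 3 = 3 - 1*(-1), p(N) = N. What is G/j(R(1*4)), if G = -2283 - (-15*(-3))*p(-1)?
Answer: -746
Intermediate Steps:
R(M) = 1 (R(M) = -3 + (3 - 1*(-1)) = -3 + (3 + 1) = -3 + 4 = 1)
G = -2238 (G = -2283 - (-15*(-3))*(-1) = -2283 - 45*(-1) = -2283 - 1*(-45) = -2283 + 45 = -2238)
j(J) = J + 2*J² (j(J) = (J² + J²) + J = 2*J² + J = J + 2*J²)
G/j(R(1*4)) = -2238/(1 + 2*1) = -2238/(1 + 2) = -2238/(1*3) = -2238/3 = -2238*⅓ = -746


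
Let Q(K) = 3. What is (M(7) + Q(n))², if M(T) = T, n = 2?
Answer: 100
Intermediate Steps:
(M(7) + Q(n))² = (7 + 3)² = 10² = 100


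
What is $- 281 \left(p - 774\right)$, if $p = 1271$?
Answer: $-139657$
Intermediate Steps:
$- 281 \left(p - 774\right) = - 281 \left(1271 - 774\right) = \left(-281\right) 497 = -139657$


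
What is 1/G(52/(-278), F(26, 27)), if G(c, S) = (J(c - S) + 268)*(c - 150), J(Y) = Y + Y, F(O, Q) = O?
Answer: -19321/625695472 ≈ -3.0879e-5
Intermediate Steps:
J(Y) = 2*Y
G(c, S) = (-150 + c)*(268 - 2*S + 2*c) (G(c, S) = (2*(c - S) + 268)*(c - 150) = ((-2*S + 2*c) + 268)*(-150 + c) = (268 - 2*S + 2*c)*(-150 + c) = (-150 + c)*(268 - 2*S + 2*c))
1/G(52/(-278), F(26, 27)) = 1/(-40200 - 1664/(-278) + 300*26 - 2*52/(-278)*(26 - 52/(-278))) = 1/(-40200 - 1664*(-1)/278 + 7800 - 2*52*(-1/278)*(26 - 52*(-1)/278)) = 1/(-40200 - 32*(-26/139) + 7800 - 2*(-26/139)*(26 - 1*(-26/139))) = 1/(-40200 + 832/139 + 7800 - 2*(-26/139)*(26 + 26/139)) = 1/(-40200 + 832/139 + 7800 - 2*(-26/139)*3640/139) = 1/(-40200 + 832/139 + 7800 + 189280/19321) = 1/(-625695472/19321) = -19321/625695472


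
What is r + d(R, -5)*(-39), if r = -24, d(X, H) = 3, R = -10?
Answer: -141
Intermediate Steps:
r + d(R, -5)*(-39) = -24 + 3*(-39) = -24 - 117 = -141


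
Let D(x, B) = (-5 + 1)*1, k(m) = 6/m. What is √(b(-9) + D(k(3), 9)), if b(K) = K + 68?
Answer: √55 ≈ 7.4162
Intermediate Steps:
b(K) = 68 + K
D(x, B) = -4 (D(x, B) = -4*1 = -4)
√(b(-9) + D(k(3), 9)) = √((68 - 9) - 4) = √(59 - 4) = √55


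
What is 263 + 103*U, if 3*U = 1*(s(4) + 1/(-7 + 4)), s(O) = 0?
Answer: 2264/9 ≈ 251.56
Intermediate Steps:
U = -⅑ (U = (1*(0 + 1/(-7 + 4)))/3 = (1*(0 + 1/(-3)))/3 = (1*(0 - ⅓))/3 = (1*(-⅓))/3 = (⅓)*(-⅓) = -⅑ ≈ -0.11111)
263 + 103*U = 263 + 103*(-⅑) = 263 - 103/9 = 2264/9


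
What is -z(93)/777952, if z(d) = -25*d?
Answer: 2325/777952 ≈ 0.0029886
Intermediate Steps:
-z(93)/777952 = -(-25*93)/777952 = -(-2325)/777952 = -1*(-2325/777952) = 2325/777952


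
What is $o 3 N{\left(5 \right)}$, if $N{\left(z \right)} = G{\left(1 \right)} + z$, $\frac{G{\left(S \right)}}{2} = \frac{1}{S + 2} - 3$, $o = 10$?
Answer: $-10$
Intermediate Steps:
$G{\left(S \right)} = -6 + \frac{2}{2 + S}$ ($G{\left(S \right)} = 2 \left(\frac{1}{S + 2} - 3\right) = 2 \left(\frac{1}{2 + S} - 3\right) = 2 \left(-3 + \frac{1}{2 + S}\right) = -6 + \frac{2}{2 + S}$)
$N{\left(z \right)} = - \frac{16}{3} + z$ ($N{\left(z \right)} = \frac{2 \left(-5 - 3\right)}{2 + 1} + z = \frac{2 \left(-5 - 3\right)}{3} + z = 2 \cdot \frac{1}{3} \left(-8\right) + z = - \frac{16}{3} + z$)
$o 3 N{\left(5 \right)} = 10 \cdot 3 \left(- \frac{16}{3} + 5\right) = 30 \left(- \frac{1}{3}\right) = -10$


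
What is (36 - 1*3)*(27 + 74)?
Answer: 3333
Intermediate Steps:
(36 - 1*3)*(27 + 74) = (36 - 3)*101 = 33*101 = 3333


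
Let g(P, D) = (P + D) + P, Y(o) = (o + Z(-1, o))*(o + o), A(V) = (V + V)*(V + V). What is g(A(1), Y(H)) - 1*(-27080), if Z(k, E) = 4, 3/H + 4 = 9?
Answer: 677338/25 ≈ 27094.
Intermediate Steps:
A(V) = 4*V² (A(V) = (2*V)*(2*V) = 4*V²)
H = ⅗ (H = 3/(-4 + 9) = 3/5 = 3*(⅕) = ⅗ ≈ 0.60000)
Y(o) = 2*o*(4 + o) (Y(o) = (o + 4)*(o + o) = (4 + o)*(2*o) = 2*o*(4 + o))
g(P, D) = D + 2*P (g(P, D) = (D + P) + P = D + 2*P)
g(A(1), Y(H)) - 1*(-27080) = (2*(⅗)*(4 + ⅗) + 2*(4*1²)) - 1*(-27080) = (2*(⅗)*(23/5) + 2*(4*1)) + 27080 = (138/25 + 2*4) + 27080 = (138/25 + 8) + 27080 = 338/25 + 27080 = 677338/25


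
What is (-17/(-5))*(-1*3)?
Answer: -51/5 ≈ -10.200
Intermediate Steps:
(-17/(-5))*(-1*3) = -17*(-1/5)*(-3) = (17/5)*(-3) = -51/5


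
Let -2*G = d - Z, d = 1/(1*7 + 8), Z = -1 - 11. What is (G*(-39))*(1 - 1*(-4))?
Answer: 2353/2 ≈ 1176.5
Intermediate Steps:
Z = -12
d = 1/15 (d = 1/(7 + 8) = 1/15 ≈ 0.066667)
G = -181/30 (G = -(1/15 - 1*(-12))/2 = -(1/15 + 12)/2 = -½*181/15 = -181/30 ≈ -6.0333)
(G*(-39))*(1 - 1*(-4)) = (-181/30*(-39))*(1 - 1*(-4)) = 2353*(1 + 4)/10 = (2353/10)*5 = 2353/2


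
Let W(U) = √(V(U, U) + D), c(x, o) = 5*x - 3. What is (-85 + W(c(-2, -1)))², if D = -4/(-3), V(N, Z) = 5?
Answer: (255 - √57)²/9 ≈ 6803.5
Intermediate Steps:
c(x, o) = -3 + 5*x
D = 4/3 (D = -4*(-⅓) = 4/3 ≈ 1.3333)
W(U) = √57/3 (W(U) = √(5 + 4/3) = √(19/3) = √57/3)
(-85 + W(c(-2, -1)))² = (-85 + √57/3)²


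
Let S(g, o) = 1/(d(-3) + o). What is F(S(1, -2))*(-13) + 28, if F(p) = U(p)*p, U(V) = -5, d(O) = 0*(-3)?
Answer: -9/2 ≈ -4.5000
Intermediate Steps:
d(O) = 0
S(g, o) = 1/o (S(g, o) = 1/(0 + o) = 1/o)
F(p) = -5*p
F(S(1, -2))*(-13) + 28 = -5/(-2)*(-13) + 28 = -5*(-1/2)*(-13) + 28 = (5/2)*(-13) + 28 = -65/2 + 28 = -9/2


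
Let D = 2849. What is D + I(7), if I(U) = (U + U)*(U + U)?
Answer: 3045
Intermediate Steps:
I(U) = 4*U**2 (I(U) = (2*U)*(2*U) = 4*U**2)
D + I(7) = 2849 + 4*7**2 = 2849 + 4*49 = 2849 + 196 = 3045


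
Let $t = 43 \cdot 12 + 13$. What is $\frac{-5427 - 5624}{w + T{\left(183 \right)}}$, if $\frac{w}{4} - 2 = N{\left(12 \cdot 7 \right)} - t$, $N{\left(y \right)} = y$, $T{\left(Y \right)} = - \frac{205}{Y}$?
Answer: $\frac{2022333}{324481} \approx 6.2325$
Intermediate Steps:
$t = 529$ ($t = 516 + 13 = 529$)
$w = -1772$ ($w = 8 + 4 \left(12 \cdot 7 - 529\right) = 8 + 4 \left(84 - 529\right) = 8 + 4 \left(-445\right) = 8 - 1780 = -1772$)
$\frac{-5427 - 5624}{w + T{\left(183 \right)}} = \frac{-5427 - 5624}{-1772 - \frac{205}{183}} = - \frac{11051}{-1772 - \frac{205}{183}} = - \frac{11051}{- \frac{324481}{183}} = \left(-11051\right) \left(- \frac{183}{324481}\right) = \frac{2022333}{324481}$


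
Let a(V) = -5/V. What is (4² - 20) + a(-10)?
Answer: -7/2 ≈ -3.5000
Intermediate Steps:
(4² - 20) + a(-10) = (4² - 20) - 5/(-10) = (16 - 20) - 5*(-⅒) = -4 + ½ = -7/2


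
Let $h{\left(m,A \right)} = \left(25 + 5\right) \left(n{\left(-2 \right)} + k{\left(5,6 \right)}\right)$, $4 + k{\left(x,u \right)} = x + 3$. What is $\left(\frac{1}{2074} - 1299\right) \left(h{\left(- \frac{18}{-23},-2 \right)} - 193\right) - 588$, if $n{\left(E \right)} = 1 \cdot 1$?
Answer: $\frac{114627863}{2074} \approx 55269.0$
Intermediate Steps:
$k{\left(x,u \right)} = -1 + x$ ($k{\left(x,u \right)} = -4 + \left(x + 3\right) = -4 + \left(3 + x\right) = -1 + x$)
$n{\left(E \right)} = 1$
$h{\left(m,A \right)} = 150$ ($h{\left(m,A \right)} = \left(25 + 5\right) \left(1 + \left(-1 + 5\right)\right) = 30 \left(1 + 4\right) = 30 \cdot 5 = 150$)
$\left(\frac{1}{2074} - 1299\right) \left(h{\left(- \frac{18}{-23},-2 \right)} - 193\right) - 588 = \left(\frac{1}{2074} - 1299\right) \left(150 - 193\right) - 588 = \left(\frac{1}{2074} - 1299\right) \left(-43\right) - 588 = \left(- \frac{2694125}{2074}\right) \left(-43\right) - 588 = \frac{115847375}{2074} - 588 = \frac{114627863}{2074}$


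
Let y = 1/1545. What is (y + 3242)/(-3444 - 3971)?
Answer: -5008891/11456175 ≈ -0.43722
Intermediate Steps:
y = 1/1545 ≈ 0.00064725
(y + 3242)/(-3444 - 3971) = (1/1545 + 3242)/(-3444 - 3971) = (5008891/1545)/(-7415) = (5008891/1545)*(-1/7415) = -5008891/11456175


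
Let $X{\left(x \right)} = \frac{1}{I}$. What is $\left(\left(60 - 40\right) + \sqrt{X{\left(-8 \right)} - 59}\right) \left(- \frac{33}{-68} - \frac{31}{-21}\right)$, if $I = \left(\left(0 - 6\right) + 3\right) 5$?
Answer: $\frac{14005}{357} + \frac{2801 i \sqrt{13290}}{21420} \approx 39.23 + 15.075 i$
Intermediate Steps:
$I = -15$ ($I = \left(\left(0 - 6\right) + 3\right) 5 = \left(-6 + 3\right) 5 = \left(-3\right) 5 = -15$)
$X{\left(x \right)} = - \frac{1}{15}$ ($X{\left(x \right)} = \frac{1}{-15} = - \frac{1}{15}$)
$\left(\left(60 - 40\right) + \sqrt{X{\left(-8 \right)} - 59}\right) \left(- \frac{33}{-68} - \frac{31}{-21}\right) = \left(\left(60 - 40\right) + \sqrt{- \frac{1}{15} - 59}\right) \left(- \frac{33}{-68} - \frac{31}{-21}\right) = \left(20 + \sqrt{- \frac{886}{15}}\right) \left(\left(-33\right) \left(- \frac{1}{68}\right) - - \frac{31}{21}\right) = \left(20 + \frac{i \sqrt{13290}}{15}\right) \left(\frac{33}{68} + \frac{31}{21}\right) = \left(20 + \frac{i \sqrt{13290}}{15}\right) \frac{2801}{1428} = \frac{14005}{357} + \frac{2801 i \sqrt{13290}}{21420}$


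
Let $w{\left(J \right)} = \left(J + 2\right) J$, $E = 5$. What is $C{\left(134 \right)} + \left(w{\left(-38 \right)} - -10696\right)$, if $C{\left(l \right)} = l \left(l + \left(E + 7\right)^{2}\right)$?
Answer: $49316$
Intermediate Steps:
$w{\left(J \right)} = J \left(2 + J\right)$ ($w{\left(J \right)} = \left(2 + J\right) J = J \left(2 + J\right)$)
$C{\left(l \right)} = l \left(144 + l\right)$ ($C{\left(l \right)} = l \left(l + \left(5 + 7\right)^{2}\right) = l \left(l + 12^{2}\right) = l \left(l + 144\right) = l \left(144 + l\right)$)
$C{\left(134 \right)} + \left(w{\left(-38 \right)} - -10696\right) = 134 \left(144 + 134\right) - \left(-10696 + 38 \left(2 - 38\right)\right) = 134 \cdot 278 + \left(\left(-38\right) \left(-36\right) + 10696\right) = 37252 + \left(1368 + 10696\right) = 37252 + 12064 = 49316$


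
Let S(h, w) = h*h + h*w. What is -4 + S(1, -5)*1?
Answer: -8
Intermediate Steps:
S(h, w) = h² + h*w
-4 + S(1, -5)*1 = -4 + (1*(1 - 5))*1 = -4 + (1*(-4))*1 = -4 - 4*1 = -4 - 4 = -8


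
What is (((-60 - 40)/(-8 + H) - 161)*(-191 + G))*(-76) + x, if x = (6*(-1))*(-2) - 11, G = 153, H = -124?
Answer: -15271711/33 ≈ -4.6278e+5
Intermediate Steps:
x = 1 (x = -6*(-2) - 11 = 12 - 11 = 1)
(((-60 - 40)/(-8 + H) - 161)*(-191 + G))*(-76) + x = (((-60 - 40)/(-8 - 124) - 161)*(-191 + 153))*(-76) + 1 = ((-100/(-132) - 161)*(-38))*(-76) + 1 = ((-100*(-1/132) - 161)*(-38))*(-76) + 1 = ((25/33 - 161)*(-38))*(-76) + 1 = -5288/33*(-38)*(-76) + 1 = (200944/33)*(-76) + 1 = -15271744/33 + 1 = -15271711/33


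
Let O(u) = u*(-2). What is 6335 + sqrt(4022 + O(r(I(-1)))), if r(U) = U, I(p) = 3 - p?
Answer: 6335 + 3*sqrt(446) ≈ 6398.4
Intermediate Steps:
O(u) = -2*u
6335 + sqrt(4022 + O(r(I(-1)))) = 6335 + sqrt(4022 - 2*(3 - 1*(-1))) = 6335 + sqrt(4022 - 2*(3 + 1)) = 6335 + sqrt(4022 - 2*4) = 6335 + sqrt(4022 - 8) = 6335 + sqrt(4014) = 6335 + 3*sqrt(446)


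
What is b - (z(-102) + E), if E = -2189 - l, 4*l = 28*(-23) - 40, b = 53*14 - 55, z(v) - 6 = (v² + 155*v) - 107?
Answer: 8212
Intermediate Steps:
z(v) = -101 + v² + 155*v (z(v) = 6 + ((v² + 155*v) - 107) = 6 + (-107 + v² + 155*v) = -101 + v² + 155*v)
b = 687 (b = 742 - 55 = 687)
l = -171 (l = (28*(-23) - 40)/4 = (-644 - 40)/4 = (¼)*(-684) = -171)
E = -2018 (E = -2189 - 1*(-171) = -2189 + 171 = -2018)
b - (z(-102) + E) = 687 - ((-101 + (-102)² + 155*(-102)) - 2018) = 687 - ((-101 + 10404 - 15810) - 2018) = 687 - (-5507 - 2018) = 687 - 1*(-7525) = 687 + 7525 = 8212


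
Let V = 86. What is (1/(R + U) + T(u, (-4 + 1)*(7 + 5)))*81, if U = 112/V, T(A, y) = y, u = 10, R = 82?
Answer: -1160181/398 ≈ -2915.0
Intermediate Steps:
U = 56/43 (U = 112/86 = 112*(1/86) = 56/43 ≈ 1.3023)
(1/(R + U) + T(u, (-4 + 1)*(7 + 5)))*81 = (1/(82 + 56/43) + (-4 + 1)*(7 + 5))*81 = (1/(3582/43) - 3*12)*81 = (43/3582 - 36)*81 = -128909/3582*81 = -1160181/398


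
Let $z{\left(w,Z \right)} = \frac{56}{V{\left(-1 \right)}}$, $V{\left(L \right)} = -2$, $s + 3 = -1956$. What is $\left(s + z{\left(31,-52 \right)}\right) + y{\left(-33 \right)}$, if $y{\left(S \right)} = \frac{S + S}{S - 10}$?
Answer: $- \frac{85375}{43} \approx -1985.5$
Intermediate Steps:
$s = -1959$ ($s = -3 - 1956 = -1959$)
$y{\left(S \right)} = \frac{2 S}{-10 + S}$
$z{\left(w,Z \right)} = -28$ ($z{\left(w,Z \right)} = \frac{56}{-2} = 56 \left(- \frac{1}{2}\right) = -28$)
$\left(s + z{\left(31,-52 \right)}\right) + y{\left(-33 \right)} = \left(-1959 - 28\right) + 2 \left(-33\right) \frac{1}{-10 - 33} = -1987 + 2 \left(-33\right) \frac{1}{-43} = -1987 + 2 \left(-33\right) \left(- \frac{1}{43}\right) = -1987 + \frac{66}{43} = - \frac{85375}{43}$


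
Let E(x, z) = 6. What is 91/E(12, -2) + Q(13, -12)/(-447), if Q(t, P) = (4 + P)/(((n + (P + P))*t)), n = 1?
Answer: 1351375/89102 ≈ 15.167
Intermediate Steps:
Q(t, P) = (4 + P)/(t*(1 + 2*P)) (Q(t, P) = (4 + P)/(((1 + (P + P))*t)) = (4 + P)/(((1 + 2*P)*t)) = (4 + P)/((t*(1 + 2*P))) = (4 + P)*(1/(t*(1 + 2*P))) = (4 + P)/(t*(1 + 2*P)))
91/E(12, -2) + Q(13, -12)/(-447) = 91/6 + ((4 - 12)/(13*(1 + 2*(-12))))/(-447) = 91*(⅙) + ((1/13)*(-8)/(1 - 24))*(-1/447) = 91/6 + ((1/13)*(-8)/(-23))*(-1/447) = 91/6 + ((1/13)*(-1/23)*(-8))*(-1/447) = 91/6 + (8/299)*(-1/447) = 91/6 - 8/133653 = 1351375/89102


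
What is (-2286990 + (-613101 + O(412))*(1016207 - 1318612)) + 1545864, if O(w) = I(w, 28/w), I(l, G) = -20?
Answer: 185410114879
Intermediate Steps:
O(w) = -20
(-2286990 + (-613101 + O(412))*(1016207 - 1318612)) + 1545864 = (-2286990 + (-613101 - 20)*(1016207 - 1318612)) + 1545864 = (-2286990 - 613121*(-302405)) + 1545864 = (-2286990 + 185410856005) + 1545864 = 185408569015 + 1545864 = 185410114879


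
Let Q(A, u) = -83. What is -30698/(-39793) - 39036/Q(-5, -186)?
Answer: 1555907482/3302819 ≈ 471.08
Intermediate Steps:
-30698/(-39793) - 39036/Q(-5, -186) = -30698/(-39793) - 39036/(-83) = -30698*(-1/39793) - 39036*(-1/83) = 30698/39793 + 39036/83 = 1555907482/3302819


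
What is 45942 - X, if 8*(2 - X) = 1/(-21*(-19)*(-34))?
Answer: 4985776319/108528 ≈ 45940.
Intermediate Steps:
X = 217057/108528 (X = 2 - 1/(8*(-21*(-19)*(-34))) = 2 - 1/(8*(399*(-34))) = 2 - ⅛/(-13566) = 2 - ⅛*(-1/13566) = 2 + 1/108528 = 217057/108528 ≈ 2.0000)
45942 - X = 45942 - 1*217057/108528 = 45942 - 217057/108528 = 4985776319/108528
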